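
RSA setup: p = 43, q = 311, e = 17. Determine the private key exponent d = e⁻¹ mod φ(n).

6893

φ(n) = (p−1)(q−1) = 42·310 = 13020.
Need d with 17·d ≡ 1 (mod 13020). Apply the extended Euclidean algorithm:
13020 = 765*17 + 15
17 = 1*15 + 2
15 = 7*2 + 1
2 = 2*1 + 0
Back-substitute:
1 = 15 − 7·2
1 = −7·17 + 8·15
1 = 8·13020 − 6127·17
So 17·(-6127) ≡ 1 (mod 13020), hence d ≡ -6127 ≡ 6893 (mod 13020).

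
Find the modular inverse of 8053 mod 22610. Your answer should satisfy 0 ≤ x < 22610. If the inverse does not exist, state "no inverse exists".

10057

Extended Euclidean algorithm:
22610 = 2*8053 + 6504
8053 = 1*6504 + 1549
6504 = 4*1549 + 308
1549 = 5*308 + 9
308 = 34*9 + 2
9 = 4*2 + 1
2 = 2*1 + 0
Since gcd(8053, 22610) = 1, back-substitute to write 1 as a combination:
1 = 9 − 4·2
1 = −4·308 + 137·9
1 = 137·1549 − 689·308
1 = −689·6504 + 2893·1549
1 = 2893·8053 − 3582·6504
1 = −3582·22610 + 10057·8053
So 8053·10057 ≡ 1 (mod 22610).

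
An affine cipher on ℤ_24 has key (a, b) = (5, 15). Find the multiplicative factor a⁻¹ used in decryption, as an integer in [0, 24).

5

Extended Euclidean algorithm:
24 = 4×5 + 4
5 = 1×4 + 1
4 = 4×1 + 0
gcd = 1, so the inverse exists. Back-substitute:
1 = 5 − 4
1 = −24 + 5·5
So 5·5 ≡ 1 (mod 24).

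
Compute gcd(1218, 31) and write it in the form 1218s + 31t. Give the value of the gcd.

1

Euclidean algorithm:
1218 = 39×31 + 9
31 = 3×9 + 4
9 = 2×4 + 1
4 = 4×1 + 0
gcd(1218, 31) = 1.
Express as a combination:
1 = 9 − 2·4
1 = −2·31 + 7·9
1 = 7·1218 − 275·31
So 1 = (7)·1218 + (-275)·31.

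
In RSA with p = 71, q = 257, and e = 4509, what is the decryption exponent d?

φ(n) = (p−1)(q−1) = 70·256 = 17920.
Need d with 4509·d ≡ 1 (mod 17920). Apply the extended Euclidean algorithm:
17920 = 3*4509 + 4393
4509 = 1*4393 + 116
4393 = 37*116 + 101
116 = 1*101 + 15
101 = 6*15 + 11
15 = 1*11 + 4
11 = 2*4 + 3
4 = 1*3 + 1
3 = 3*1 + 0
Back-substitute:
1 = 4 − 3
1 = −11 + 3·4
1 = 3·15 − 4·11
1 = −4·101 + 27·15
1 = 27·116 − 31·101
1 = −31·4393 + 1174·116
1 = 1174·4509 − 1205·4393
1 = −1205·17920 + 4789·4509
So 4509·4789 ≡ 1 (mod 17920), hence d = 4789.

4789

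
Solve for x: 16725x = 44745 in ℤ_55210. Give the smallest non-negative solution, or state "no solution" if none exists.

First find gcd(16725, 55210):
55210 = 3×16725 + 5035
16725 = 3×5035 + 1620
5035 = 3×1620 + 175
1620 = 9×175 + 45
175 = 3×45 + 40
45 = 1×40 + 5
40 = 8×5 + 0
gcd = 5 and 5 | 44745, so solutions exist. Divide through by 5: 3345x ≡ 8949 (mod 11042).
Now find 3345⁻¹ mod 11042:
11042 = 3·3345 + 1007
3345 = 3·1007 + 324
1007 = 3·324 + 35
324 = 9·35 + 9
35 = 3·9 + 8
9 = 1·8 + 1
8 = 8·1 + 0
Back-substitute:
1 = 9 − 8
1 = −35 + 4·9
1 = 4·324 − 37·35
1 = −37·1007 + 115·324
1 = 115·3345 − 382·1007
1 = −382·11042 + 1261·3345
So 3345⁻¹ ≡ 1261 (mod 11042).
Then x ≡ 1261·8949 ≡ 10807 (mod 11042); the smallest non-negative solution is x = 10807.

10807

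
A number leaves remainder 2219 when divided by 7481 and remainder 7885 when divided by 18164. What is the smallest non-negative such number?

113878001

Write x = 2219 + 7481·k. Then 7481·k ≡ 7885 − 2219 ≡ 5666 (mod 18164).
Need 7481⁻¹ mod 18164. Extended Euclid on (18164, 7481):
18164 = 2*7481 + 3202
7481 = 2*3202 + 1077
3202 = 2*1077 + 1048
1077 = 1*1048 + 29
1048 = 36*29 + 4
29 = 7*4 + 1
4 = 4*1 + 0
Back-substitute:
1 = 29 − 7·4
1 = −7·1048 + 253·29
1 = 253·1077 − 260·1048
1 = −260·3202 + 773·1077
1 = 773·7481 − 1806·3202
1 = −1806·18164 + 4385·7481
7481⁻¹ ≡ 4385 (mod 18164), so k ≡ 4385·5666 ≡ 15222 (mod 18164).
x = 2219 + 7481·15222 = 113878001.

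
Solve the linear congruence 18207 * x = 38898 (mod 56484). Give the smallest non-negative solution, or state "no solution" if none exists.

First find gcd(18207, 56484):
56484 = 3*18207 + 1863
18207 = 9*1863 + 1440
1863 = 1*1440 + 423
1440 = 3*423 + 171
423 = 2*171 + 81
171 = 2*81 + 9
81 = 9*9 + 0
gcd = 9 and 9 | 38898, so solutions exist. Divide through by 9: 2023x ≡ 4322 (mod 6276).
Now find 2023⁻¹ mod 6276:
6276 = 3·2023 + 207
2023 = 9·207 + 160
207 = 1·160 + 47
160 = 3·47 + 19
47 = 2·19 + 9
19 = 2·9 + 1
9 = 9·1 + 0
Back-substitute:
1 = 19 − 2·9
1 = −2·47 + 5·19
1 = 5·160 − 17·47
1 = −17·207 + 22·160
1 = 22·2023 − 215·207
1 = −215·6276 + 667·2023
So 2023⁻¹ ≡ 667 (mod 6276).
Then x ≡ 667·4322 ≡ 2090 (mod 6276); the smallest non-negative solution is x = 2090.

2090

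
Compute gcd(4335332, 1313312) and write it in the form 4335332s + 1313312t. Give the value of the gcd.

Euclidean algorithm:
4335332 = 3×1313312 + 395396
1313312 = 3×395396 + 127124
395396 = 3×127124 + 14024
127124 = 9×14024 + 908
14024 = 15×908 + 404
908 = 2×404 + 100
404 = 4×100 + 4
100 = 25×4 + 0
gcd(4335332, 1313312) = 4.
Express as a combination:
4 = 404 − 4·100
4 = −4·908 + 9·404
4 = 9·14024 − 139·908
4 = −139·127124 + 1260·14024
4 = 1260·395396 − 3919·127124
4 = −3919·1313312 + 13017·395396
4 = 13017·4335332 − 42970·1313312
So 4 = (13017)·4335332 + (-42970)·1313312.

4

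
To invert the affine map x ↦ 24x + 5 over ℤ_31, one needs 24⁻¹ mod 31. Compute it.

22

Apply the Euclidean algorithm to 31 and 24:
31 = 1*24 + 7
24 = 3*7 + 3
7 = 2*3 + 1
3 = 3*1 + 0
The gcd is 1. Working backward:
1 = 7 − 2·3
1 = −2·24 + 7·7
1 = 7·31 − 9·24
Hence 24⁻¹ ≡ -9 ≡ 22 (mod 31).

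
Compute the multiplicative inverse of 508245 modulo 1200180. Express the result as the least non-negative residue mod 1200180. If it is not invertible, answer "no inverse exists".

Euclidean algorithm on 1200180, 508245:
1200180 = 2×508245 + 183690
508245 = 2×183690 + 140865
183690 = 1×140865 + 42825
140865 = 3×42825 + 12390
42825 = 3×12390 + 5655
12390 = 2×5655 + 1080
5655 = 5×1080 + 255
1080 = 4×255 + 60
255 = 4×60 + 15
60 = 4×15 + 0
gcd(508245, 1200180) = 15 ≠ 1, so 508245 has no multiplicative inverse modulo 1200180.

no inverse exists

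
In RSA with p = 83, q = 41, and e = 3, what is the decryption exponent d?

2187

φ(n) = (p−1)(q−1) = 82·40 = 3280.
Need d with 3·d ≡ 1 (mod 3280). Apply the extended Euclidean algorithm:
3280 = 1093*3 + 1
3 = 3*1 + 0
Back-substitute:
1 = 3280 − 1093·3
So 3·(-1093) ≡ 1 (mod 3280), hence d ≡ -1093 ≡ 2187 (mod 3280).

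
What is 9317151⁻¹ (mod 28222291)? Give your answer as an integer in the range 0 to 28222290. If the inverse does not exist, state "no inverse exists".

gcd(28222291, 9317151) by repeated division:
28222291 = 3*9317151 + 270838
9317151 = 34*270838 + 108659
270838 = 2*108659 + 53520
108659 = 2*53520 + 1619
53520 = 33*1619 + 93
1619 = 17*93 + 38
93 = 2*38 + 17
38 = 2*17 + 4
17 = 4*4 + 1
4 = 4*1 + 0
Since gcd(9317151, 28222291) = 1, back-substitute to write 1 as a combination:
1 = 17 − 4·4
1 = −4·38 + 9·17
1 = 9·93 − 22·38
1 = −22·1619 + 383·93
1 = 383·53520 − 12661·1619
1 = −12661·108659 + 25705·53520
1 = 25705·270838 − 64071·108659
1 = −64071·9317151 + 2204119·270838
1 = 2204119·28222291 − 6676428·9317151
Hence 9317151⁻¹ ≡ -6676428 ≡ 21545863 (mod 28222291).

21545863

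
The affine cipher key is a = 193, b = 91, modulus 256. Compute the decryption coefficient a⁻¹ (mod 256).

65

Run Euclid on (256, 193):
256 = 1×193 + 63
193 = 3×63 + 4
63 = 15×4 + 3
4 = 1×3 + 1
3 = 3×1 + 0
Since gcd(193, 256) = 1, back-substitute to write 1 as a combination:
1 = 4 − 3
1 = −63 + 16·4
1 = 16·193 − 49·63
1 = −49·256 + 65·193
So 193·65 ≡ 1 (mod 256).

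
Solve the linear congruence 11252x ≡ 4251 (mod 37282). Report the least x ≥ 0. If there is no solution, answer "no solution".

no solution

gcd(11252, 37282):
37282 = 3*11252 + 3526
11252 = 3*3526 + 674
3526 = 5*674 + 156
674 = 4*156 + 50
156 = 3*50 + 6
50 = 8*6 + 2
6 = 3*2 + 0
gcd = 2, but 2 ∤ 4251, so the congruence has no solution.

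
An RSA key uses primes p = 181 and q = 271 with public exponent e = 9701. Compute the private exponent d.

φ(n) = (p−1)(q−1) = 180·270 = 48600.
Need d with 9701·d ≡ 1 (mod 48600). Apply the extended Euclidean algorithm:
48600 = 5·9701 + 95
9701 = 102·95 + 11
95 = 8·11 + 7
11 = 1·7 + 4
7 = 1·4 + 3
4 = 1·3 + 1
3 = 3·1 + 0
Back-substitute:
1 = 4 − 3
1 = −7 + 2·4
1 = 2·11 − 3·7
1 = −3·95 + 26·11
1 = 26·9701 − 2655·95
1 = −2655·48600 + 13301·9701
So 9701·13301 ≡ 1 (mod 48600), hence d = 13301.

13301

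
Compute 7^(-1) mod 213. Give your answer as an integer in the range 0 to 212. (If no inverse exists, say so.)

gcd(213, 7) by repeated division:
213 = 30×7 + 3
7 = 2×3 + 1
3 = 3×1 + 0
gcd = 1, so the inverse exists. Back-substitute:
1 = 7 − 2·3
1 = −2·213 + 61·7
So 7·61 ≡ 1 (mod 213).

61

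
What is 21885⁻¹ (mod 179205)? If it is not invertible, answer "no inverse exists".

no inverse exists

Euclidean algorithm on 179205, 21885:
179205 = 8×21885 + 4125
21885 = 5×4125 + 1260
4125 = 3×1260 + 345
1260 = 3×345 + 225
345 = 1×225 + 120
225 = 1×120 + 105
120 = 1×105 + 15
105 = 7×15 + 0
The gcd is 15, not 1, hence no inverse exists.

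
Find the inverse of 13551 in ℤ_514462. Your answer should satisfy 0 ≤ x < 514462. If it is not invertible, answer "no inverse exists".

394493

Apply the Euclidean algorithm to 514462 and 13551:
514462 = 37*13551 + 13075
13551 = 1*13075 + 476
13075 = 27*476 + 223
476 = 2*223 + 30
223 = 7*30 + 13
30 = 2*13 + 4
13 = 3*4 + 1
4 = 4*1 + 0
The gcd is 1. Working backward:
1 = 13 − 3·4
1 = −3·30 + 7·13
1 = 7·223 − 52·30
1 = −52·476 + 111·223
1 = 111·13075 − 3049·476
1 = −3049·13551 + 3160·13075
1 = 3160·514462 − 119969·13551
So 13551·(-119969) ≡ 1 (mod 514462), and -119969 ≡ 394493 (mod 514462).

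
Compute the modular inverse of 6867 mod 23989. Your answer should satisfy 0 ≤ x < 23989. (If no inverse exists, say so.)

Compute gcd(6867, 23989):
23989 = 3×6867 + 3388
6867 = 2×3388 + 91
3388 = 37×91 + 21
91 = 4×21 + 7
21 = 3×7 + 0
The gcd is 7, not 1, hence no inverse exists.

no inverse exists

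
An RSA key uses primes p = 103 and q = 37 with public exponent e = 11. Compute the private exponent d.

φ(n) = (p−1)(q−1) = 102·36 = 3672.
Need d with 11·d ≡ 1 (mod 3672). Apply the extended Euclidean algorithm:
3672 = 333×11 + 9
11 = 1×9 + 2
9 = 4×2 + 1
2 = 2×1 + 0
Back-substitute:
1 = 9 − 4·2
1 = −4·11 + 5·9
1 = 5·3672 − 1669·11
So 11·(-1669) ≡ 1 (mod 3672), hence d ≡ -1669 ≡ 2003 (mod 3672).

2003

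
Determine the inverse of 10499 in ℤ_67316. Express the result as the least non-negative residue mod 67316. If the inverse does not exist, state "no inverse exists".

gcd(67316, 10499) by repeated division:
67316 = 6×10499 + 4322
10499 = 2×4322 + 1855
4322 = 2×1855 + 612
1855 = 3×612 + 19
612 = 32×19 + 4
19 = 4×4 + 3
4 = 1×3 + 1
3 = 3×1 + 0
Since gcd(10499, 67316) = 1, back-substitute to write 1 as a combination:
1 = 4 − 3
1 = −19 + 5·4
1 = 5·612 − 161·19
1 = −161·1855 + 488·612
1 = 488·4322 − 1137·1855
1 = −1137·10499 + 2762·4322
1 = 2762·67316 − 17709·10499
Thus 10499·(-17709) ≡ 1 (mod 67316); reducing, -17709 mod 67316 = 49607.

49607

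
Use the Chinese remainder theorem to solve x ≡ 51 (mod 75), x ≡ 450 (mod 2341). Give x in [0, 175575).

84726

Write x = 51 + 75·k. Then 75·k ≡ 450 − 51 ≡ 399 (mod 2341).
Need 75⁻¹ mod 2341. Extended Euclid on (2341, 75):
2341 = 31·75 + 16
75 = 4·16 + 11
16 = 1·11 + 5
11 = 2·5 + 1
5 = 5·1 + 0
Back-substitute:
1 = 11 − 2·5
1 = −2·16 + 3·11
1 = 3·75 − 14·16
1 = −14·2341 + 437·75
75⁻¹ ≡ 437 (mod 2341), so k ≡ 437·399 ≡ 1129 (mod 2341).
x = 51 + 75·1129 = 84726.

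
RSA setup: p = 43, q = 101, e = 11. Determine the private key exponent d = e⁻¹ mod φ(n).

2291

φ(n) = (p−1)(q−1) = 42·100 = 4200.
Need d with 11·d ≡ 1 (mod 4200). Apply the extended Euclidean algorithm:
4200 = 381*11 + 9
11 = 1*9 + 2
9 = 4*2 + 1
2 = 2*1 + 0
Back-substitute:
1 = 9 − 4·2
1 = −4·11 + 5·9
1 = 5·4200 − 1909·11
So 11·(-1909) ≡ 1 (mod 4200), hence d ≡ -1909 ≡ 2291 (mod 4200).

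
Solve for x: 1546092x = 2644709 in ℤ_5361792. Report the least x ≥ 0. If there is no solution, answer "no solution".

no solution

gcd(1546092, 5361792):
5361792 = 3×1546092 + 723516
1546092 = 2×723516 + 99060
723516 = 7×99060 + 30096
99060 = 3×30096 + 8772
30096 = 3×8772 + 3780
8772 = 2×3780 + 1212
3780 = 3×1212 + 144
1212 = 8×144 + 60
144 = 2×60 + 24
60 = 2×24 + 12
24 = 2×12 + 0
gcd = 12, but 12 ∤ 2644709, so the congruence has no solution.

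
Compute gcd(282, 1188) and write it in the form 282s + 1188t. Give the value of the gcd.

6

Repeated division:
1188 = 4×282 + 60
282 = 4×60 + 42
60 = 1×42 + 18
42 = 2×18 + 6
18 = 3×6 + 0
gcd(282, 1188) = 6.
Back-substituting:
6 = 42 − 2·18
6 = −2·60 + 3·42
6 = 3·282 − 14·60
6 = −14·1188 + 59·282
So 6 = (-14)·1188 + (59)·282.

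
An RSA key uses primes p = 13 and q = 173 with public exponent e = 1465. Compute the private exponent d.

889

φ(n) = (p−1)(q−1) = 12·172 = 2064.
Need d with 1465·d ≡ 1 (mod 2064). Apply the extended Euclidean algorithm:
2064 = 1*1465 + 599
1465 = 2*599 + 267
599 = 2*267 + 65
267 = 4*65 + 7
65 = 9*7 + 2
7 = 3*2 + 1
2 = 2*1 + 0
Back-substitute:
1 = 7 − 3·2
1 = −3·65 + 28·7
1 = 28·267 − 115·65
1 = −115·599 + 258·267
1 = 258·1465 − 631·599
1 = −631·2064 + 889·1465
So 1465·889 ≡ 1 (mod 2064), hence d = 889.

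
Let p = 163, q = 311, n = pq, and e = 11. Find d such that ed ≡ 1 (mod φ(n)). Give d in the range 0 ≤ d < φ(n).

9131

φ(n) = (p−1)(q−1) = 162·310 = 50220.
Need d with 11·d ≡ 1 (mod 50220). Apply the extended Euclidean algorithm:
50220 = 4565·11 + 5
11 = 2·5 + 1
5 = 5·1 + 0
Back-substitute:
1 = 11 − 2·5
1 = −2·50220 + 9131·11
So 11·9131 ≡ 1 (mod 50220), hence d = 9131.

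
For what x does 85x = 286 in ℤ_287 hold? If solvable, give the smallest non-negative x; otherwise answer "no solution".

27

First find gcd(85, 287):
287 = 3·85 + 32
85 = 2·32 + 21
32 = 1·21 + 11
21 = 1·11 + 10
11 = 1·10 + 1
10 = 10·1 + 0
gcd = 1, so a unique solution mod 287 exists.
Back-substitute for the Bézout coefficients:
1 = 11 − 10
1 = −21 + 2·11
1 = 2·32 − 3·21
1 = −3·85 + 8·32
1 = 8·287 − 27·85
So 85·(-27) ≡ 1 (mod 287), giving 85⁻¹ ≡ 260.
x ≡ 85⁻¹·286 ≡ 260·286 ≡ 27 (mod 287).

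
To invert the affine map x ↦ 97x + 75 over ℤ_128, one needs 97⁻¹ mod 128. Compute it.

33

gcd(128, 97) by repeated division:
128 = 1*97 + 31
97 = 3*31 + 4
31 = 7*4 + 3
4 = 1*3 + 1
3 = 3*1 + 0
The gcd is 1. Working backward:
1 = 4 − 3
1 = −31 + 8·4
1 = 8·97 − 25·31
1 = −25·128 + 33·97
So 97·33 ≡ 1 (mod 128).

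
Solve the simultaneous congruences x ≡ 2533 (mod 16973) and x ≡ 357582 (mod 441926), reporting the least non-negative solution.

Write x = 2533 + 16973·k. Then 16973·k ≡ 357582 − 2533 ≡ 355049 (mod 441926).
Need 16973⁻¹ mod 441926. Extended Euclid on (441926, 16973):
441926 = 26*16973 + 628
16973 = 27*628 + 17
628 = 36*17 + 16
17 = 1*16 + 1
16 = 16*1 + 0
Back-substitute:
1 = 17 − 16
1 = −628 + 37·17
1 = 37·16973 − 1000·628
1 = −1000·441926 + 26037·16973
16973⁻¹ ≡ 26037 (mod 441926), so k ≡ 26037·355049 ≡ 202745 (mod 441926).
x = 2533 + 16973·202745 = 3441193418.

3441193418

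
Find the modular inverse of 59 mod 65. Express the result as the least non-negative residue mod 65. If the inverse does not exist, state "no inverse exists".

54

Extended Euclidean algorithm:
65 = 1·59 + 6
59 = 9·6 + 5
6 = 1·5 + 1
5 = 5·1 + 0
The gcd is 1. Working backward:
1 = 6 − 5
1 = −59 + 10·6
1 = 10·65 − 11·59
So 59·(-11) ≡ 1 (mod 65), and -11 ≡ 54 (mod 65).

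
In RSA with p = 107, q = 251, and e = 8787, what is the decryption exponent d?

φ(n) = (p−1)(q−1) = 106·250 = 26500.
Need d with 8787·d ≡ 1 (mod 26500). Apply the extended Euclidean algorithm:
26500 = 3×8787 + 139
8787 = 63×139 + 30
139 = 4×30 + 19
30 = 1×19 + 11
19 = 1×11 + 8
11 = 1×8 + 3
8 = 2×3 + 2
3 = 1×2 + 1
2 = 2×1 + 0
Back-substitute:
1 = 3 − 2
1 = −8 + 3·3
1 = 3·11 − 4·8
1 = −4·19 + 7·11
1 = 7·30 − 11·19
1 = −11·139 + 51·30
1 = 51·8787 − 3224·139
1 = −3224·26500 + 9723·8787
So 8787·9723 ≡ 1 (mod 26500), hence d = 9723.

9723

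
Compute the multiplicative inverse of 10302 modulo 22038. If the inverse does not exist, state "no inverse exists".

no inverse exists

Euclidean algorithm on 22038, 10302:
22038 = 2×10302 + 1434
10302 = 7×1434 + 264
1434 = 5×264 + 114
264 = 2×114 + 36
114 = 3×36 + 6
36 = 6×6 + 0
gcd(10302, 22038) = 6 ≠ 1, so 10302 has no multiplicative inverse modulo 22038.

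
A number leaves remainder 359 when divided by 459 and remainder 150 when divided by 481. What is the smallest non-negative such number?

Write x = 359 + 459·k. Then 459·k ≡ 150 − 359 ≡ 272 (mod 481).
Need 459⁻¹ mod 481. Extended Euclid on (481, 459):
481 = 1×459 + 22
459 = 20×22 + 19
22 = 1×19 + 3
19 = 6×3 + 1
3 = 3×1 + 0
Back-substitute:
1 = 19 − 6·3
1 = −6·22 + 7·19
1 = 7·459 − 146·22
1 = −146·481 + 153·459
459⁻¹ ≡ 153 (mod 481), so k ≡ 153·272 ≡ 250 (mod 481).
x = 359 + 459·250 = 115109.

115109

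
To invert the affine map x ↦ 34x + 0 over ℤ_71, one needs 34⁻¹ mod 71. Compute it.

23

gcd(71, 34) by repeated division:
71 = 2·34 + 3
34 = 11·3 + 1
3 = 3·1 + 0
gcd = 1, so the inverse exists. Back-substitute:
1 = 34 − 11·3
1 = −11·71 + 23·34
So 34·23 ≡ 1 (mod 71).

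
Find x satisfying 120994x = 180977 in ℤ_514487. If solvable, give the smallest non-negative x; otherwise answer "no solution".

269993

First find gcd(120994, 514487):
514487 = 4·120994 + 30511
120994 = 3·30511 + 29461
30511 = 1·29461 + 1050
29461 = 28·1050 + 61
1050 = 17·61 + 13
61 = 4·13 + 9
13 = 1·9 + 4
9 = 2·4 + 1
4 = 4·1 + 0
gcd = 1, so a unique solution mod 514487 exists.
Back-substitute for the Bézout coefficients:
1 = 9 − 2·4
1 = −2·13 + 3·9
1 = 3·61 − 14·13
1 = −14·1050 + 241·61
1 = 241·29461 − 6762·1050
1 = −6762·30511 + 7003·29461
1 = 7003·120994 − 27771·30511
1 = −27771·514487 + 118087·120994
So 120994·(118087) ≡ 1 (mod 514487), giving 120994⁻¹ ≡ 118087.
x ≡ 120994⁻¹·180977 ≡ 118087·180977 ≡ 269993 (mod 514487).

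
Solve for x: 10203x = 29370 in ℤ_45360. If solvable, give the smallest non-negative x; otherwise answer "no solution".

First find gcd(10203, 45360):
45360 = 4×10203 + 4548
10203 = 2×4548 + 1107
4548 = 4×1107 + 120
1107 = 9×120 + 27
120 = 4×27 + 12
27 = 2×12 + 3
12 = 4×3 + 0
gcd = 3 and 3 | 29370, so solutions exist. Divide through by 3: 3401x ≡ 9790 (mod 15120).
Now find 3401⁻¹ mod 15120:
15120 = 4×3401 + 1516
3401 = 2×1516 + 369
1516 = 4×369 + 40
369 = 9×40 + 9
40 = 4×9 + 4
9 = 2×4 + 1
4 = 4×1 + 0
Back-substitute:
1 = 9 − 2·4
1 = −2·40 + 9·9
1 = 9·369 − 83·40
1 = −83·1516 + 341·369
1 = 341·3401 − 765·1516
1 = −765·15120 + 3401·3401
So 3401⁻¹ ≡ 3401 (mod 15120).
Then x ≡ 3401·9790 ≡ 1550 (mod 15120); the smallest non-negative solution is x = 1550.

1550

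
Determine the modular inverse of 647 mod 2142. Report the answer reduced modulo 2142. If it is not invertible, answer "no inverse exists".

341

Extended Euclidean algorithm:
2142 = 3·647 + 201
647 = 3·201 + 44
201 = 4·44 + 25
44 = 1·25 + 19
25 = 1·19 + 6
19 = 3·6 + 1
6 = 6·1 + 0
Since gcd(647, 2142) = 1, back-substitute to write 1 as a combination:
1 = 19 − 3·6
1 = −3·25 + 4·19
1 = 4·44 − 7·25
1 = −7·201 + 32·44
1 = 32·647 − 103·201
1 = −103·2142 + 341·647
So 647·341 ≡ 1 (mod 2142).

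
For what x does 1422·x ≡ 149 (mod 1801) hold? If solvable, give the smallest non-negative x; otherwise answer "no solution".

First find gcd(1422, 1801):
1801 = 1*1422 + 379
1422 = 3*379 + 285
379 = 1*285 + 94
285 = 3*94 + 3
94 = 31*3 + 1
3 = 3*1 + 0
gcd = 1, so a unique solution mod 1801 exists.
Back-substitute for the Bézout coefficients:
1 = 94 − 31·3
1 = −31·285 + 94·94
1 = 94·379 − 125·285
1 = −125·1422 + 469·379
1 = 469·1801 − 594·1422
So 1422·(-594) ≡ 1 (mod 1801), giving 1422⁻¹ ≡ 1207.
x ≡ 1422⁻¹·149 ≡ 1207·149 ≡ 1544 (mod 1801).

1544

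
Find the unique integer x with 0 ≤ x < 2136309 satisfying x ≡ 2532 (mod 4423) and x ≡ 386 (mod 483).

Write x = 2532 + 4423·k. Then 4423·k ≡ 386 − 2532 ≡ 269 (mod 483).
Need 4423⁻¹ mod 483. Extended Euclid on (483, 76):
483 = 6*76 + 27
76 = 2*27 + 22
27 = 1*22 + 5
22 = 4*5 + 2
5 = 2*2 + 1
2 = 2*1 + 0
Back-substitute:
1 = 5 − 2·2
1 = −2·22 + 9·5
1 = 9·27 − 11·22
1 = −11·76 + 31·27
1 = 31·483 − 197·76
4423⁻¹ ≡ 286 (mod 483), so k ≡ 286·269 ≡ 137 (mod 483).
x = 2532 + 4423·137 = 608483.

608483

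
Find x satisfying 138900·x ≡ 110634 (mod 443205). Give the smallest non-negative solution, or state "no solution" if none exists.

gcd(138900, 443205):
443205 = 3*138900 + 26505
138900 = 5*26505 + 6375
26505 = 4*6375 + 1005
6375 = 6*1005 + 345
1005 = 2*345 + 315
345 = 1*315 + 30
315 = 10*30 + 15
30 = 2*15 + 0
gcd = 15, but 15 ∤ 110634, so the congruence has no solution.

no solution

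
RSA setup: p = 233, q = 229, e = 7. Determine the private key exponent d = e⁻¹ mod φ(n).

φ(n) = (p−1)(q−1) = 232·228 = 52896.
Need d with 7·d ≡ 1 (mod 52896). Apply the extended Euclidean algorithm:
52896 = 7556*7 + 4
7 = 1*4 + 3
4 = 1*3 + 1
3 = 3*1 + 0
Back-substitute:
1 = 4 − 3
1 = −7 + 2·4
1 = 2·52896 − 15113·7
So 7·(-15113) ≡ 1 (mod 52896), hence d ≡ -15113 ≡ 37783 (mod 52896).

37783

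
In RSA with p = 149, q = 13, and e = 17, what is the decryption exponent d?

209

φ(n) = (p−1)(q−1) = 148·12 = 1776.
Need d with 17·d ≡ 1 (mod 1776). Apply the extended Euclidean algorithm:
1776 = 104×17 + 8
17 = 2×8 + 1
8 = 8×1 + 0
Back-substitute:
1 = 17 − 2·8
1 = −2·1776 + 209·17
So 17·209 ≡ 1 (mod 1776), hence d = 209.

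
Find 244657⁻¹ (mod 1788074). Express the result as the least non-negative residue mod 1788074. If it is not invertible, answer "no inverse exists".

Run Euclid on (1788074, 244657):
1788074 = 7*244657 + 75475
244657 = 3*75475 + 18232
75475 = 4*18232 + 2547
18232 = 7*2547 + 403
2547 = 6*403 + 129
403 = 3*129 + 16
129 = 8*16 + 1
16 = 16*1 + 0
The gcd is 1. Working backward:
1 = 129 − 8·16
1 = −8·403 + 25·129
1 = 25·2547 − 158·403
1 = −158·18232 + 1131·2547
1 = 1131·75475 − 4682·18232
1 = −4682·244657 + 15177·75475
1 = 15177·1788074 − 110921·244657
Hence 244657⁻¹ ≡ -110921 ≡ 1677153 (mod 1788074).

1677153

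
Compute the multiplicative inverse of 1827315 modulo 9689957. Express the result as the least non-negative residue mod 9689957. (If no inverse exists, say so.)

1924729

Extended Euclidean algorithm:
9689957 = 5×1827315 + 553382
1827315 = 3×553382 + 167169
553382 = 3×167169 + 51875
167169 = 3×51875 + 11544
51875 = 4×11544 + 5699
11544 = 2×5699 + 146
5699 = 39×146 + 5
146 = 29×5 + 1
5 = 5×1 + 0
gcd = 1, so the inverse exists. Back-substitute:
1 = 146 − 29·5
1 = −29·5699 + 1132·146
1 = 1132·11544 − 2293·5699
1 = −2293·51875 + 10304·11544
1 = 10304·167169 − 33205·51875
1 = −33205·553382 + 109919·167169
1 = 109919·1827315 − 362962·553382
1 = −362962·9689957 + 1924729·1827315
So 1827315·1924729 ≡ 1 (mod 9689957).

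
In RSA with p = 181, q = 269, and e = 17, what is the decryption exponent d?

φ(n) = (p−1)(q−1) = 180·268 = 48240.
Need d with 17·d ≡ 1 (mod 48240). Apply the extended Euclidean algorithm:
48240 = 2837×17 + 11
17 = 1×11 + 6
11 = 1×6 + 5
6 = 1×5 + 1
5 = 5×1 + 0
Back-substitute:
1 = 6 − 5
1 = −11 + 2·6
1 = 2·17 − 3·11
1 = −3·48240 + 8513·17
So 17·8513 ≡ 1 (mod 48240), hence d = 8513.

8513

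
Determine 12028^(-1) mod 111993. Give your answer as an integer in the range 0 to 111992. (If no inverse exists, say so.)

54814

gcd(111993, 12028) by repeated division:
111993 = 9*12028 + 3741
12028 = 3*3741 + 805
3741 = 4*805 + 521
805 = 1*521 + 284
521 = 1*284 + 237
284 = 1*237 + 47
237 = 5*47 + 2
47 = 23*2 + 1
2 = 2*1 + 0
gcd = 1, so the inverse exists. Back-substitute:
1 = 47 − 23·2
1 = −23·237 + 116·47
1 = 116·284 − 139·237
1 = −139·521 + 255·284
1 = 255·805 − 394·521
1 = −394·3741 + 1831·805
1 = 1831·12028 − 5887·3741
1 = −5887·111993 + 54814·12028
So 12028·54814 ≡ 1 (mod 111993).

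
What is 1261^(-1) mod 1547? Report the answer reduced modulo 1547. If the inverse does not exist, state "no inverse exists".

Compute gcd(1261, 1547):
1547 = 1·1261 + 286
1261 = 4·286 + 117
286 = 2·117 + 52
117 = 2·52 + 13
52 = 4·13 + 0
gcd(1261, 1547) = 13 ≠ 1, so 1261 has no multiplicative inverse modulo 1547.

no inverse exists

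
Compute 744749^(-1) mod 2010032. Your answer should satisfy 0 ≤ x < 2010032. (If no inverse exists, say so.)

300373

Extended Euclidean algorithm:
2010032 = 2×744749 + 520534
744749 = 1×520534 + 224215
520534 = 2×224215 + 72104
224215 = 3×72104 + 7903
72104 = 9×7903 + 977
7903 = 8×977 + 87
977 = 11×87 + 20
87 = 4×20 + 7
20 = 2×7 + 6
7 = 1×6 + 1
6 = 6×1 + 0
Since gcd(744749, 2010032) = 1, back-substitute to write 1 as a combination:
1 = 7 − 6
1 = −20 + 3·7
1 = 3·87 − 13·20
1 = −13·977 + 146·87
1 = 146·7903 − 1181·977
1 = −1181·72104 + 10775·7903
1 = 10775·224215 − 33506·72104
1 = −33506·520534 + 77787·224215
1 = 77787·744749 − 111293·520534
1 = −111293·2010032 + 300373·744749
So 744749·300373 ≡ 1 (mod 2010032).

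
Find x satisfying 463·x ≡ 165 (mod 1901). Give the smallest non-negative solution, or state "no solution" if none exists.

First find gcd(463, 1901):
1901 = 4*463 + 49
463 = 9*49 + 22
49 = 2*22 + 5
22 = 4*5 + 2
5 = 2*2 + 1
2 = 2*1 + 0
gcd = 1, so a unique solution mod 1901 exists.
Back-substitute for the Bézout coefficients:
1 = 5 − 2·2
1 = −2·22 + 9·5
1 = 9·49 − 20·22
1 = −20·463 + 189·49
1 = 189·1901 − 776·463
So 463·(-776) ≡ 1 (mod 1901), giving 463⁻¹ ≡ 1125.
x ≡ 463⁻¹·165 ≡ 1125·165 ≡ 1228 (mod 1901).

1228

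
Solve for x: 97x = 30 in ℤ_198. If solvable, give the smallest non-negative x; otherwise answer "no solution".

First find gcd(97, 198):
198 = 2*97 + 4
97 = 24*4 + 1
4 = 4*1 + 0
gcd = 1, so a unique solution mod 198 exists.
Back-substitute for the Bézout coefficients:
1 = 97 − 24·4
1 = −24·198 + 49·97
So 97·(49) ≡ 1 (mod 198), giving 97⁻¹ ≡ 49.
x ≡ 97⁻¹·30 ≡ 49·30 ≡ 84 (mod 198).

84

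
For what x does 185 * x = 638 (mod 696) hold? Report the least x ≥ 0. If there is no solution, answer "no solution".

406

First find gcd(185, 696):
696 = 3*185 + 141
185 = 1*141 + 44
141 = 3*44 + 9
44 = 4*9 + 8
9 = 1*8 + 1
8 = 8*1 + 0
gcd = 1, so a unique solution mod 696 exists.
Back-substitute for the Bézout coefficients:
1 = 9 − 8
1 = −44 + 5·9
1 = 5·141 − 16·44
1 = −16·185 + 21·141
1 = 21·696 − 79·185
So 185·(-79) ≡ 1 (mod 696), giving 185⁻¹ ≡ 617.
x ≡ 185⁻¹·638 ≡ 617·638 ≡ 406 (mod 696).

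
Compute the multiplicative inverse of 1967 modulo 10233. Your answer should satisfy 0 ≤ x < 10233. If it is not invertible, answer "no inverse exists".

4448

gcd(10233, 1967) by repeated division:
10233 = 5·1967 + 398
1967 = 4·398 + 375
398 = 1·375 + 23
375 = 16·23 + 7
23 = 3·7 + 2
7 = 3·2 + 1
2 = 2·1 + 0
Since gcd(1967, 10233) = 1, back-substitute to write 1 as a combination:
1 = 7 − 3·2
1 = −3·23 + 10·7
1 = 10·375 − 163·23
1 = −163·398 + 173·375
1 = 173·1967 − 855·398
1 = −855·10233 + 4448·1967
So 1967·4448 ≡ 1 (mod 10233).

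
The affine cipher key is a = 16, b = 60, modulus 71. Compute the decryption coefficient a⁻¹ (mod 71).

gcd(71, 16) by repeated division:
71 = 4·16 + 7
16 = 2·7 + 2
7 = 3·2 + 1
2 = 2·1 + 0
Since gcd(16, 71) = 1, back-substitute to write 1 as a combination:
1 = 7 − 3·2
1 = −3·16 + 7·7
1 = 7·71 − 31·16
Thus 16·(-31) ≡ 1 (mod 71); reducing, -31 mod 71 = 40.

40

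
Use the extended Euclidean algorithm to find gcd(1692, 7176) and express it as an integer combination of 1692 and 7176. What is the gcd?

Euclidean algorithm:
7176 = 4*1692 + 408
1692 = 4*408 + 60
408 = 6*60 + 48
60 = 1*48 + 12
48 = 4*12 + 0
gcd(1692, 7176) = 12.
Working backward:
12 = 60 − 48
12 = −408 + 7·60
12 = 7·1692 − 29·408
12 = −29·7176 + 123·1692
So 12 = (-29)·7176 + (123)·1692.

12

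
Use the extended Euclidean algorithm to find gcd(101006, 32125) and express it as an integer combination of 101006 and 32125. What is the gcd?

1

Euclidean algorithm:
101006 = 3*32125 + 4631
32125 = 6*4631 + 4339
4631 = 1*4339 + 292
4339 = 14*292 + 251
292 = 1*251 + 41
251 = 6*41 + 5
41 = 8*5 + 1
5 = 5*1 + 0
gcd(101006, 32125) = 1.
Back-substituting:
1 = 41 − 8·5
1 = −8·251 + 49·41
1 = 49·292 − 57·251
1 = −57·4339 + 847·292
1 = 847·4631 − 904·4339
1 = −904·32125 + 6271·4631
1 = 6271·101006 − 19717·32125
So 1 = (6271)·101006 + (-19717)·32125.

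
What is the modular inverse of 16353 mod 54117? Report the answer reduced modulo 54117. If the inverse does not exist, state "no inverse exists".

no inverse exists

Euclidean algorithm on 54117, 16353:
54117 = 3*16353 + 5058
16353 = 3*5058 + 1179
5058 = 4*1179 + 342
1179 = 3*342 + 153
342 = 2*153 + 36
153 = 4*36 + 9
36 = 4*9 + 0
The gcd is 9, not 1, hence no inverse exists.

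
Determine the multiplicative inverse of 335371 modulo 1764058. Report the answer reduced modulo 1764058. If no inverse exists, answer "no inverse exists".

Extended Euclidean algorithm:
1764058 = 5·335371 + 87203
335371 = 3·87203 + 73762
87203 = 1·73762 + 13441
73762 = 5·13441 + 6557
13441 = 2·6557 + 327
6557 = 20·327 + 17
327 = 19·17 + 4
17 = 4·4 + 1
4 = 4·1 + 0
Since gcd(335371, 1764058) = 1, back-substitute to write 1 as a combination:
1 = 17 − 4·4
1 = −4·327 + 77·17
1 = 77·6557 − 1544·327
1 = −1544·13441 + 3165·6557
1 = 3165·73762 − 17369·13441
1 = −17369·87203 + 20534·73762
1 = 20534·335371 − 78971·87203
1 = −78971·1764058 + 415389·335371
So 335371·415389 ≡ 1 (mod 1764058).

415389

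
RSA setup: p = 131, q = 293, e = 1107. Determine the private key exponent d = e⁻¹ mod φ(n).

19923

φ(n) = (p−1)(q−1) = 130·292 = 37960.
Need d with 1107·d ≡ 1 (mod 37960). Apply the extended Euclidean algorithm:
37960 = 34×1107 + 322
1107 = 3×322 + 141
322 = 2×141 + 40
141 = 3×40 + 21
40 = 1×21 + 19
21 = 1×19 + 2
19 = 9×2 + 1
2 = 2×1 + 0
Back-substitute:
1 = 19 − 9·2
1 = −9·21 + 10·19
1 = 10·40 − 19·21
1 = −19·141 + 67·40
1 = 67·322 − 153·141
1 = −153·1107 + 526·322
1 = 526·37960 − 18037·1107
So 1107·(-18037) ≡ 1 (mod 37960), hence d ≡ -18037 ≡ 19923 (mod 37960).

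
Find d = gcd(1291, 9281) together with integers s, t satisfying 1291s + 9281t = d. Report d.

1

Repeated division:
9281 = 7*1291 + 244
1291 = 5*244 + 71
244 = 3*71 + 31
71 = 2*31 + 9
31 = 3*9 + 4
9 = 2*4 + 1
4 = 4*1 + 0
gcd(1291, 9281) = 1.
Working backward:
1 = 9 − 2·4
1 = −2·31 + 7·9
1 = 7·71 − 16·31
1 = −16·244 + 55·71
1 = 55·1291 − 291·244
1 = −291·9281 + 2092·1291
So 1 = (-291)·9281 + (2092)·1291.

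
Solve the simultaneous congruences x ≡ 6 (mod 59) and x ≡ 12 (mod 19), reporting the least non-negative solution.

Write x = 6 + 59·k. Then 59·k ≡ 12 − 6 ≡ 6 (mod 19).
Need 59⁻¹ mod 19. Extended Euclid on (19, 2):
19 = 9·2 + 1
2 = 2·1 + 0
Back-substitute:
1 = 19 − 9·2
59⁻¹ ≡ 10 (mod 19), so k ≡ 10·6 ≡ 3 (mod 19).
x = 6 + 59·3 = 183.

183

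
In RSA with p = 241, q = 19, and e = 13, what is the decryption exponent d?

φ(n) = (p−1)(q−1) = 240·18 = 4320.
Need d with 13·d ≡ 1 (mod 4320). Apply the extended Euclidean algorithm:
4320 = 332×13 + 4
13 = 3×4 + 1
4 = 4×1 + 0
Back-substitute:
1 = 13 − 3·4
1 = −3·4320 + 997·13
So 13·997 ≡ 1 (mod 4320), hence d = 997.

997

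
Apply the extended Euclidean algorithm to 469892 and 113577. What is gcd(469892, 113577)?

1

Apply Euclid's algorithm to 469892 and 113577:
469892 = 4×113577 + 15584
113577 = 7×15584 + 4489
15584 = 3×4489 + 2117
4489 = 2×2117 + 255
2117 = 8×255 + 77
255 = 3×77 + 24
77 = 3×24 + 5
24 = 4×5 + 4
5 = 1×4 + 1
4 = 4×1 + 0
gcd(469892, 113577) = 1.
Back-substituting:
1 = 5 − 4
1 = −24 + 5·5
1 = 5·77 − 16·24
1 = −16·255 + 53·77
1 = 53·2117 − 440·255
1 = −440·4489 + 933·2117
1 = 933·15584 − 3239·4489
1 = −3239·113577 + 23606·15584
1 = 23606·469892 − 97663·113577
So 1 = (23606)·469892 + (-97663)·113577.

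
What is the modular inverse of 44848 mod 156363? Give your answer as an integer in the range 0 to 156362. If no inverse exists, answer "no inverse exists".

4006

Extended Euclidean algorithm:
156363 = 3·44848 + 21819
44848 = 2·21819 + 1210
21819 = 18·1210 + 39
1210 = 31·39 + 1
39 = 39·1 + 0
The gcd is 1. Working backward:
1 = 1210 − 31·39
1 = −31·21819 + 559·1210
1 = 559·44848 − 1149·21819
1 = −1149·156363 + 4006·44848
So 44848·4006 ≡ 1 (mod 156363).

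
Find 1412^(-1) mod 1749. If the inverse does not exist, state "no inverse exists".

Apply the Euclidean algorithm to 1749 and 1412:
1749 = 1·1412 + 337
1412 = 4·337 + 64
337 = 5·64 + 17
64 = 3·17 + 13
17 = 1·13 + 4
13 = 3·4 + 1
4 = 4·1 + 0
gcd = 1, so the inverse exists. Back-substitute:
1 = 13 − 3·4
1 = −3·17 + 4·13
1 = 4·64 − 15·17
1 = −15·337 + 79·64
1 = 79·1412 − 331·337
1 = −331·1749 + 410·1412
So 1412·410 ≡ 1 (mod 1749).

410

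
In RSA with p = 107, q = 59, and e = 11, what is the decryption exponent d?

559

φ(n) = (p−1)(q−1) = 106·58 = 6148.
Need d with 11·d ≡ 1 (mod 6148). Apply the extended Euclidean algorithm:
6148 = 558·11 + 10
11 = 1·10 + 1
10 = 10·1 + 0
Back-substitute:
1 = 11 − 10
1 = −6148 + 559·11
So 11·559 ≡ 1 (mod 6148), hence d = 559.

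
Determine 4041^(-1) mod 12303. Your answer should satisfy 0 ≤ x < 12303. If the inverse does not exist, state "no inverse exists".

no inverse exists

Compute gcd(4041, 12303):
12303 = 3*4041 + 180
4041 = 22*180 + 81
180 = 2*81 + 18
81 = 4*18 + 9
18 = 2*9 + 0
Since gcd = 9 > 1, 4041 is not a unit mod 12303.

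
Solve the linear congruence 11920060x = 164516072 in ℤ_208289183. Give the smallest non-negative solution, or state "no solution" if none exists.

1921367

First find gcd(11920060, 208289183):
208289183 = 17·11920060 + 5648163
11920060 = 2·5648163 + 623734
5648163 = 9·623734 + 34557
623734 = 18·34557 + 1708
34557 = 20·1708 + 397
1708 = 4·397 + 120
397 = 3·120 + 37
120 = 3·37 + 9
37 = 4·9 + 1
9 = 9·1 + 0
gcd = 1, so a unique solution mod 208289183 exists.
Back-substitute for the Bézout coefficients:
1 = 37 − 4·9
1 = −4·120 + 13·37
1 = 13·397 − 43·120
1 = −43·1708 + 185·397
1 = 185·34557 − 3743·1708
1 = −3743·623734 + 67559·34557
1 = 67559·5648163 − 611774·623734
1 = −611774·11920060 + 1291107·5648163
1 = 1291107·208289183 − 22560593·11920060
So 11920060·(-22560593) ≡ 1 (mod 208289183), giving 11920060⁻¹ ≡ 185728590.
x ≡ 11920060⁻¹·164516072 ≡ 185728590·164516072 ≡ 1921367 (mod 208289183).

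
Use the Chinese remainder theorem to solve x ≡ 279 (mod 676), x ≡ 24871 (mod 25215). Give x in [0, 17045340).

1840351

Write x = 279 + 676·k. Then 676·k ≡ 24871 − 279 ≡ 24592 (mod 25215).
Need 676⁻¹ mod 25215. Extended Euclid on (25215, 676):
25215 = 37·676 + 203
676 = 3·203 + 67
203 = 3·67 + 2
67 = 33·2 + 1
2 = 2·1 + 0
Back-substitute:
1 = 67 − 33·2
1 = −33·203 + 100·67
1 = 100·676 − 333·203
1 = −333·25215 + 12421·676
676⁻¹ ≡ 12421 (mod 25215), so k ≡ 12421·24592 ≡ 2722 (mod 25215).
x = 279 + 676·2722 = 1840351.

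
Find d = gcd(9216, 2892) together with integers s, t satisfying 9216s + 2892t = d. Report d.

12

Apply Euclid's algorithm to 9216 and 2892:
9216 = 3*2892 + 540
2892 = 5*540 + 192
540 = 2*192 + 156
192 = 1*156 + 36
156 = 4*36 + 12
36 = 3*12 + 0
gcd(9216, 2892) = 12.
Back-substituting:
12 = 156 − 4·36
12 = −4·192 + 5·156
12 = 5·540 − 14·192
12 = −14·2892 + 75·540
12 = 75·9216 − 239·2892
So 12 = (75)·9216 + (-239)·2892.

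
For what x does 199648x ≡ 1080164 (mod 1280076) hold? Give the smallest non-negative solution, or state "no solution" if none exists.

286049

First find gcd(199648, 1280076):
1280076 = 6*199648 + 82188
199648 = 2*82188 + 35272
82188 = 2*35272 + 11644
35272 = 3*11644 + 340
11644 = 34*340 + 84
340 = 4*84 + 4
84 = 21*4 + 0
gcd = 4 and 4 | 1080164, so solutions exist. Divide through by 4: 49912x ≡ 270041 (mod 320019).
Now find 49912⁻¹ mod 320019:
320019 = 6·49912 + 20547
49912 = 2·20547 + 8818
20547 = 2·8818 + 2911
8818 = 3·2911 + 85
2911 = 34·85 + 21
85 = 4·21 + 1
21 = 21·1 + 0
Back-substitute:
1 = 85 − 4·21
1 = −4·2911 + 137·85
1 = 137·8818 − 415·2911
1 = −415·20547 + 967·8818
1 = 967·49912 − 2349·20547
1 = −2349·320019 + 15061·49912
So 49912⁻¹ ≡ 15061 (mod 320019).
Then x ≡ 15061·270041 ≡ 286049 (mod 320019); the smallest non-negative solution is x = 286049.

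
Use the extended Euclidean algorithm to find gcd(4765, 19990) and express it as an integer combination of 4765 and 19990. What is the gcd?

Repeated division:
19990 = 4·4765 + 930
4765 = 5·930 + 115
930 = 8·115 + 10
115 = 11·10 + 5
10 = 2·5 + 0
gcd(4765, 19990) = 5.
Back-substituting:
5 = 115 − 11·10
5 = −11·930 + 89·115
5 = 89·4765 − 456·930
5 = −456·19990 + 1913·4765
So 5 = (-456)·19990 + (1913)·4765.

5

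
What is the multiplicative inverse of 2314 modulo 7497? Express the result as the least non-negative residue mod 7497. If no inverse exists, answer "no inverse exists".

1675

Run Euclid on (7497, 2314):
7497 = 3×2314 + 555
2314 = 4×555 + 94
555 = 5×94 + 85
94 = 1×85 + 9
85 = 9×9 + 4
9 = 2×4 + 1
4 = 4×1 + 0
Since gcd(2314, 7497) = 1, back-substitute to write 1 as a combination:
1 = 9 − 2·4
1 = −2·85 + 19·9
1 = 19·94 − 21·85
1 = −21·555 + 124·94
1 = 124·2314 − 517·555
1 = −517·7497 + 1675·2314
So 2314·1675 ≡ 1 (mod 7497).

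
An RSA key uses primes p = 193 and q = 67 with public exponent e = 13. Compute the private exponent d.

8773

φ(n) = (p−1)(q−1) = 192·66 = 12672.
Need d with 13·d ≡ 1 (mod 12672). Apply the extended Euclidean algorithm:
12672 = 974×13 + 10
13 = 1×10 + 3
10 = 3×3 + 1
3 = 3×1 + 0
Back-substitute:
1 = 10 − 3·3
1 = −3·13 + 4·10
1 = 4·12672 − 3899·13
So 13·(-3899) ≡ 1 (mod 12672), hence d ≡ -3899 ≡ 8773 (mod 12672).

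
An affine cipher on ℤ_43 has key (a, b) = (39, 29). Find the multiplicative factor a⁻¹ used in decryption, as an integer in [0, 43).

32

Extended Euclidean algorithm:
43 = 1·39 + 4
39 = 9·4 + 3
4 = 1·3 + 1
3 = 3·1 + 0
gcd = 1, so the inverse exists. Back-substitute:
1 = 4 − 3
1 = −39 + 10·4
1 = 10·43 − 11·39
Thus 39·(-11) ≡ 1 (mod 43); reducing, -11 mod 43 = 32.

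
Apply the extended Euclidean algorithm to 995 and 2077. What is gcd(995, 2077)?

1

Apply Euclid's algorithm to 2077 and 995:
2077 = 2×995 + 87
995 = 11×87 + 38
87 = 2×38 + 11
38 = 3×11 + 5
11 = 2×5 + 1
5 = 5×1 + 0
gcd(995, 2077) = 1.
Working backward:
1 = 11 − 2·5
1 = −2·38 + 7·11
1 = 7·87 − 16·38
1 = −16·995 + 183·87
1 = 183·2077 − 382·995
So 1 = (183)·2077 + (-382)·995.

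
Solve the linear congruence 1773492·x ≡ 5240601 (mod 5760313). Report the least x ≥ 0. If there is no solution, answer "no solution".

First find gcd(1773492, 5760313):
5760313 = 3·1773492 + 439837
1773492 = 4·439837 + 14144
439837 = 31·14144 + 1373
14144 = 10·1373 + 414
1373 = 3·414 + 131
414 = 3·131 + 21
131 = 6·21 + 5
21 = 4·5 + 1
5 = 5·1 + 0
gcd = 1, so a unique solution mod 5760313 exists.
Back-substitute for the Bézout coefficients:
1 = 21 − 4·5
1 = −4·131 + 25·21
1 = 25·414 − 79·131
1 = −79·1373 + 262·414
1 = 262·14144 − 2699·1373
1 = −2699·439837 + 83931·14144
1 = 83931·1773492 − 338423·439837
1 = −338423·5760313 + 1099200·1773492
So 1773492·(1099200) ≡ 1 (mod 5760313), giving 1773492⁻¹ ≡ 1099200.
x ≡ 1773492⁻¹·5240601 ≡ 1099200·5240601 ≡ 90749 (mod 5760313).

90749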